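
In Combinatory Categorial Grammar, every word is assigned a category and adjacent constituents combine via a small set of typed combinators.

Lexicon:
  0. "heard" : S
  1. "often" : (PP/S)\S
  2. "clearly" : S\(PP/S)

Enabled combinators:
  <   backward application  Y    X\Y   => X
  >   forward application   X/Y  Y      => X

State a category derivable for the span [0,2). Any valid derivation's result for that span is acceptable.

[0,3] S   <
  [0,2] PP/S   <
    [0,1] "heard" : S
    [1,2] "often" : (PP/S)\S
  [2,3] "clearly" : S\(PP/S)

PP/S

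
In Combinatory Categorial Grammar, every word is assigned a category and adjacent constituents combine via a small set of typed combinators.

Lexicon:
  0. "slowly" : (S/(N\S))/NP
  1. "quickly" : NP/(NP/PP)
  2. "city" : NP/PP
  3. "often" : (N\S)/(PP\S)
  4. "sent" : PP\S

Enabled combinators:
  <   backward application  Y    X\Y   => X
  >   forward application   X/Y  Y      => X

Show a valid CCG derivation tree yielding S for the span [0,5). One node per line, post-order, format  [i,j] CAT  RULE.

[0,5] S   >
  [0,3] S/(N\S)   >
    [0,1] "slowly" : (S/(N\S))/NP
    [1,3] NP   >
      [1,2] "quickly" : NP/(NP/PP)
      [2,3] "city" : NP/PP
  [3,5] N\S   >
    [3,4] "often" : (N\S)/(PP\S)
    [4,5] "sent" : PP\S

[0,1] (S/(N\S))/NP  lex  "slowly"
[1,2] NP/(NP/PP)  lex  "quickly"
[2,3] NP/PP  lex  "city"
[1,3] NP  >  k=2
[0,3] S/(N\S)  >  k=1
[3,4] (N\S)/(PP\S)  lex  "often"
[4,5] PP\S  lex  "sent"
[3,5] N\S  >  k=4
[0,5] S  >  k=3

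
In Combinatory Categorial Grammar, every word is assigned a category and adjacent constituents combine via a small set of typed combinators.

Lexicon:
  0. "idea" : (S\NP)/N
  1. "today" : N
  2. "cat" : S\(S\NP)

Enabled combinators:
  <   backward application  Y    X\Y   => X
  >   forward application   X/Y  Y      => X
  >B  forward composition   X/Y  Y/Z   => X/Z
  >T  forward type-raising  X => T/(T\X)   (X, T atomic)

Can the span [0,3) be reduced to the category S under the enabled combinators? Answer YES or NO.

YES

[0,3] S   <
  [0,2] S\NP   >
    [0,1] "idea" : (S\NP)/N
    [1,2] "today" : N
  [2,3] "cat" : S\(S\NP)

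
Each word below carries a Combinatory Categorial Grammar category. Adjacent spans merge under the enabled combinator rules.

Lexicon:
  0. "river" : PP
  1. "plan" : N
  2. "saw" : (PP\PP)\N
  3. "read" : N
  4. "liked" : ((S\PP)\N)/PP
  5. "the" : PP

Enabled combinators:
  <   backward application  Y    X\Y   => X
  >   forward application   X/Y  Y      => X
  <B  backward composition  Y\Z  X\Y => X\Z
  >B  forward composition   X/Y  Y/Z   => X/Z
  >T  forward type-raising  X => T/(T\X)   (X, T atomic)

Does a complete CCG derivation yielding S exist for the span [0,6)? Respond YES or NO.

YES

[0,6] S   <
  [0,1] "river" : PP
  [1,6] S\PP   <B
    [1,3] PP\PP   <
      [1,2] "plan" : N
      [2,3] "saw" : (PP\PP)\N
    [3,6] S\PP   <
      [3,4] "read" : N
      [4,6] (S\PP)\N   >
        [4,5] "liked" : ((S\PP)\N)/PP
        [5,6] "the" : PP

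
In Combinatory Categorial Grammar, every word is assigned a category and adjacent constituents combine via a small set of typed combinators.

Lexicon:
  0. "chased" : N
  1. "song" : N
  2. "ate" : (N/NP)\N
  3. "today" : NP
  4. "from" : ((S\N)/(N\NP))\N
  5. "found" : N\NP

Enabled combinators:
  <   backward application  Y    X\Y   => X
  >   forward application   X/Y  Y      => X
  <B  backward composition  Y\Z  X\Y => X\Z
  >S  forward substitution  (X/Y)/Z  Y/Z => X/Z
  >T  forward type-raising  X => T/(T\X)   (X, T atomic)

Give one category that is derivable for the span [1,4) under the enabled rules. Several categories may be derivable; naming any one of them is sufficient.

N

[0,6] S   <
  [0,1] "chased" : N
  [1,6] S\N   >
    [1,5] (S\N)/(N\NP)   <
      [1,4] N   >
        [1,3] N/NP   <
          [1,2] "song" : N
          [2,3] "ate" : (N/NP)\N
        [3,4] "today" : NP
      [4,5] "from" : ((S\N)/(N\NP))\N
    [5,6] "found" : N\NP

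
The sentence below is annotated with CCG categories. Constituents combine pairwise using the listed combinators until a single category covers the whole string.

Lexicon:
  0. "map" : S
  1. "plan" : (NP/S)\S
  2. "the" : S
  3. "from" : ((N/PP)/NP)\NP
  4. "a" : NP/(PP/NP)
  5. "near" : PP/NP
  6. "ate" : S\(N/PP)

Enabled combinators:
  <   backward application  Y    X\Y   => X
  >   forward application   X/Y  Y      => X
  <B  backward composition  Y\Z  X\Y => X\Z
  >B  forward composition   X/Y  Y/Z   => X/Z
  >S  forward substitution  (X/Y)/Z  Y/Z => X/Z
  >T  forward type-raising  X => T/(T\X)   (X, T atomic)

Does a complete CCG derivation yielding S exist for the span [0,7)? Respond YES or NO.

YES

[0,7] S   <
  [0,6] N/PP   >
    [0,4] (N/PP)/NP   <
      [0,3] NP   >
        [0,2] NP/S   <
          [0,1] "map" : S
          [1,2] "plan" : (NP/S)\S
        [2,3] "the" : S
      [3,4] "from" : ((N/PP)/NP)\NP
    [4,6] NP   >
      [4,5] "a" : NP/(PP/NP)
      [5,6] "near" : PP/NP
  [6,7] "ate" : S\(N/PP)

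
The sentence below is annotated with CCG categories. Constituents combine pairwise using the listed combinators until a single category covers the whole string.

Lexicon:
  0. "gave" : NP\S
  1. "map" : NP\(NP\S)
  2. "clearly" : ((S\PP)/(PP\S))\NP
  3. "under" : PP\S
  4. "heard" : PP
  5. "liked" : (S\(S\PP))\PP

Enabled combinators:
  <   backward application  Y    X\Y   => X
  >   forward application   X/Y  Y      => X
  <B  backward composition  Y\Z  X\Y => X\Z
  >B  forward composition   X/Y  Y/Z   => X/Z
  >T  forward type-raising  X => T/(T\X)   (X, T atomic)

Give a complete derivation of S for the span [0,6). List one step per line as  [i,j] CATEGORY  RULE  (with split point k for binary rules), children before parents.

[0,6] S   <
  [0,4] S\PP   >
    [0,3] (S\PP)/(PP\S)   <
      [0,2] NP   <
        [0,1] "gave" : NP\S
        [1,2] "map" : NP\(NP\S)
      [2,3] "clearly" : ((S\PP)/(PP\S))\NP
    [3,4] "under" : PP\S
  [4,6] S\(S\PP)   <
    [4,5] "heard" : PP
    [5,6] "liked" : (S\(S\PP))\PP

[0,1] NP\S  lex  "gave"
[1,2] NP\(NP\S)  lex  "map"
[0,2] NP  <  k=1
[2,3] ((S\PP)/(PP\S))\NP  lex  "clearly"
[0,3] (S\PP)/(PP\S)  <  k=2
[3,4] PP\S  lex  "under"
[0,4] S\PP  >  k=3
[4,5] PP  lex  "heard"
[5,6] (S\(S\PP))\PP  lex  "liked"
[4,6] S\(S\PP)  <  k=5
[0,6] S  <  k=4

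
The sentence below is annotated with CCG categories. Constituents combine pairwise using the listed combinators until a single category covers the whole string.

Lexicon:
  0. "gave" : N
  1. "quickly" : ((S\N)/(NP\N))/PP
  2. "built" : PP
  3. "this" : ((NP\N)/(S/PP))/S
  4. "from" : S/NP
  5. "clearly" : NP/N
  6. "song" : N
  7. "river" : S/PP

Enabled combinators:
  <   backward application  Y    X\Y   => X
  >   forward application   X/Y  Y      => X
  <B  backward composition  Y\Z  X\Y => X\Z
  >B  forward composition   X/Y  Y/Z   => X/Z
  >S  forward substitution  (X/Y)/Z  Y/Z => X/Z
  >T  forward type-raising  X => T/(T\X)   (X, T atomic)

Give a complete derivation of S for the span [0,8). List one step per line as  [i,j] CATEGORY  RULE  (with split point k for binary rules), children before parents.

[0,1] N  lex  "gave"
[1,2] ((S\N)/(NP\N))/PP  lex  "quickly"
[2,3] PP  lex  "built"
[1,3] (S\N)/(NP\N)  >  k=2
[3,4] ((NP\N)/(S/PP))/S  lex  "this"
[4,5] S/NP  lex  "from"
[5,6] NP/N  lex  "clearly"
[6,7] N  lex  "song"
[5,7] NP  >  k=6
[4,7] S  >  k=5
[3,7] (NP\N)/(S/PP)  >  k=4
[7,8] S/PP  lex  "river"
[3,8] NP\N  >  k=7
[1,8] S\N  >  k=3
[0,8] S  <  k=1

[0,8] S   <
  [0,1] "gave" : N
  [1,8] S\N   >
    [1,3] (S\N)/(NP\N)   >
      [1,2] "quickly" : ((S\N)/(NP\N))/PP
      [2,3] "built" : PP
    [3,8] NP\N   >
      [3,7] (NP\N)/(S/PP)   >
        [3,4] "this" : ((NP\N)/(S/PP))/S
        [4,7] S   >
          [4,5] "from" : S/NP
          [5,7] NP   >
            [5,6] "clearly" : NP/N
            [6,7] "song" : N
      [7,8] "river" : S/PP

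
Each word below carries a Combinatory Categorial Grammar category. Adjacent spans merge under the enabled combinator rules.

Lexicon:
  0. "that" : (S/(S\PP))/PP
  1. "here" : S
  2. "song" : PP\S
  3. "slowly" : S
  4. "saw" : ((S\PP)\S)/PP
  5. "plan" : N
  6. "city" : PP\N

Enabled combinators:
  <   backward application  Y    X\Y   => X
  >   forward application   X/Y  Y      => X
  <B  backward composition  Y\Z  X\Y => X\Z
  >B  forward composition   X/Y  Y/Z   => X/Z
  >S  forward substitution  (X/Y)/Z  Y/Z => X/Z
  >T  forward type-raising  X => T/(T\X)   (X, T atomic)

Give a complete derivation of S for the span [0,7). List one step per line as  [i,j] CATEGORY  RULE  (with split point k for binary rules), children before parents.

[0,1] (S/(S\PP))/PP  lex  "that"
[1,2] S  lex  "here"
[1,2] PP/(PP\S)  >T
[2,3] PP\S  lex  "song"
[1,3] PP  >  k=2
[0,3] S/(S\PP)  >  k=1
[3,4] S  lex  "slowly"
[4,5] ((S\PP)\S)/PP  lex  "saw"
[5,6] N  lex  "plan"
[5,6] PP/(PP\N)  >T
[6,7] PP\N  lex  "city"
[5,7] PP  >  k=6
[4,7] (S\PP)\S  >  k=5
[3,7] S\PP  <  k=4
[0,7] S  >  k=3

[0,7] S   >
  [0,3] S/(S\PP)   >
    [0,1] "that" : (S/(S\PP))/PP
    [1,3] PP   >
      [1,2] PP/(PP\S)   >T
        [1,2] "here" : S
      [2,3] "song" : PP\S
  [3,7] S\PP   <
    [3,4] "slowly" : S
    [4,7] (S\PP)\S   >
      [4,5] "saw" : ((S\PP)\S)/PP
      [5,7] PP   >
        [5,6] PP/(PP\N)   >T
          [5,6] "plan" : N
        [6,7] "city" : PP\N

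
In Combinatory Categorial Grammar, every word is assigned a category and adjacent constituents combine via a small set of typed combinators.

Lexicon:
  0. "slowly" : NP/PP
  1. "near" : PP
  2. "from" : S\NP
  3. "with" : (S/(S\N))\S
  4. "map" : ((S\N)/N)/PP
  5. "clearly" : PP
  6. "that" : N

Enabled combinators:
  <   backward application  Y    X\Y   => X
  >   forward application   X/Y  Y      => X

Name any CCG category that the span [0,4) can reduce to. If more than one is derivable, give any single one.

S/(S\N)

[0,7] S   >
  [0,4] S/(S\N)   <
    [0,3] S   <
      [0,2] NP   >
        [0,1] "slowly" : NP/PP
        [1,2] "near" : PP
      [2,3] "from" : S\NP
    [3,4] "with" : (S/(S\N))\S
  [4,7] S\N   >
    [4,6] (S\N)/N   >
      [4,5] "map" : ((S\N)/N)/PP
      [5,6] "clearly" : PP
    [6,7] "that" : N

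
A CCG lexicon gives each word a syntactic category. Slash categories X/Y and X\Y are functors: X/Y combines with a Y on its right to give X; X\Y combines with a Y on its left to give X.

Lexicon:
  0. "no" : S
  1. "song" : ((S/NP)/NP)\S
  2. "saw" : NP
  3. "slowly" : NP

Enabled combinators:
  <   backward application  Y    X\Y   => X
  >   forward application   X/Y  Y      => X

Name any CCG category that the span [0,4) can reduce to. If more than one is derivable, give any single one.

[0,4] S   >
  [0,3] S/NP   >
    [0,2] (S/NP)/NP   <
      [0,1] "no" : S
      [1,2] "song" : ((S/NP)/NP)\S
    [2,3] "saw" : NP
  [3,4] "slowly" : NP

S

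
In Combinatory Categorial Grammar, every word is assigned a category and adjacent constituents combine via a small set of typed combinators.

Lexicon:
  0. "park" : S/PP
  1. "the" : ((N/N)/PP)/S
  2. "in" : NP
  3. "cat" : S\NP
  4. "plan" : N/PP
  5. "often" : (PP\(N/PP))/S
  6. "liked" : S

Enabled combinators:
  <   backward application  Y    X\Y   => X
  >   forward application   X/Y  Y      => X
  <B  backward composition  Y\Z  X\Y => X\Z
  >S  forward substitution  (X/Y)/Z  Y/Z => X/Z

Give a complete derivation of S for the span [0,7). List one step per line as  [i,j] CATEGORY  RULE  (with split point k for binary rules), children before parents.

[0,7] S   >
  [0,1] "park" : S/PP
  [1,7] PP   <
    [1,5] N/PP   >S
      [1,4] (N/N)/PP   >
        [1,2] "the" : ((N/N)/PP)/S
        [2,4] S   <
          [2,3] "in" : NP
          [3,4] "cat" : S\NP
      [4,5] "plan" : N/PP
    [5,7] PP\(N/PP)   >
      [5,6] "often" : (PP\(N/PP))/S
      [6,7] "liked" : S

[0,1] S/PP  lex  "park"
[1,2] ((N/N)/PP)/S  lex  "the"
[2,3] NP  lex  "in"
[3,4] S\NP  lex  "cat"
[2,4] S  <  k=3
[1,4] (N/N)/PP  >  k=2
[4,5] N/PP  lex  "plan"
[1,5] N/PP  >S  k=4
[5,6] (PP\(N/PP))/S  lex  "often"
[6,7] S  lex  "liked"
[5,7] PP\(N/PP)  >  k=6
[1,7] PP  <  k=5
[0,7] S  >  k=1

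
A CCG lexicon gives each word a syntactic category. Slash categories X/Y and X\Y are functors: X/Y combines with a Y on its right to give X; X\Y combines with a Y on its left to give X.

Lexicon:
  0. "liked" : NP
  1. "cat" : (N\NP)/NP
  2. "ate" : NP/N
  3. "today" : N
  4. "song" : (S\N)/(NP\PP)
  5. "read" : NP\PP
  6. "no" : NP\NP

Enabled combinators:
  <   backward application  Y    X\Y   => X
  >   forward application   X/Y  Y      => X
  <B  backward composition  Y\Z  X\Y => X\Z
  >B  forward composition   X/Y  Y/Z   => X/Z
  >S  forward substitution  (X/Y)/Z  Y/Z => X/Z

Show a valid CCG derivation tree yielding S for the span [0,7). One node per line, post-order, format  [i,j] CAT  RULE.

[0,7] S   <
  [0,4] N   <
    [0,1] "liked" : NP
    [1,4] N\NP   >
      [1,2] "cat" : (N\NP)/NP
      [2,4] NP   >
        [2,3] "ate" : NP/N
        [3,4] "today" : N
  [4,7] S\N   >
    [4,5] "song" : (S\N)/(NP\PP)
    [5,7] NP\PP   <B
      [5,6] "read" : NP\PP
      [6,7] "no" : NP\NP

[0,1] NP  lex  "liked"
[1,2] (N\NP)/NP  lex  "cat"
[2,3] NP/N  lex  "ate"
[3,4] N  lex  "today"
[2,4] NP  >  k=3
[1,4] N\NP  >  k=2
[0,4] N  <  k=1
[4,5] (S\N)/(NP\PP)  lex  "song"
[5,6] NP\PP  lex  "read"
[6,7] NP\NP  lex  "no"
[5,7] NP\PP  <B  k=6
[4,7] S\N  >  k=5
[0,7] S  <  k=4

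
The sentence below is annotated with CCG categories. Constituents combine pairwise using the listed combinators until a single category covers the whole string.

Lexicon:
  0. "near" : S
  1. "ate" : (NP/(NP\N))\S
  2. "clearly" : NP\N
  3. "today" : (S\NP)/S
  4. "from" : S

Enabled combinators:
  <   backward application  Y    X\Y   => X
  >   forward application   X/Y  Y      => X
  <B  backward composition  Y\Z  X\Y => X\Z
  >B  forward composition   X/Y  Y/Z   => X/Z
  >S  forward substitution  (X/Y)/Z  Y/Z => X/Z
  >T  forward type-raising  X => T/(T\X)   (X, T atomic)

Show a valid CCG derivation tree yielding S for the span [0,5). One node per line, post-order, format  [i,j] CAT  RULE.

[0,5] S   <
  [0,3] NP   >
    [0,2] NP/(NP\N)   <
      [0,1] "near" : S
      [1,2] "ate" : (NP/(NP\N))\S
    [2,3] "clearly" : NP\N
  [3,5] S\NP   >
    [3,4] "today" : (S\NP)/S
    [4,5] "from" : S

[0,1] S  lex  "near"
[1,2] (NP/(NP\N))\S  lex  "ate"
[0,2] NP/(NP\N)  <  k=1
[2,3] NP\N  lex  "clearly"
[0,3] NP  >  k=2
[3,4] (S\NP)/S  lex  "today"
[4,5] S  lex  "from"
[3,5] S\NP  >  k=4
[0,5] S  <  k=3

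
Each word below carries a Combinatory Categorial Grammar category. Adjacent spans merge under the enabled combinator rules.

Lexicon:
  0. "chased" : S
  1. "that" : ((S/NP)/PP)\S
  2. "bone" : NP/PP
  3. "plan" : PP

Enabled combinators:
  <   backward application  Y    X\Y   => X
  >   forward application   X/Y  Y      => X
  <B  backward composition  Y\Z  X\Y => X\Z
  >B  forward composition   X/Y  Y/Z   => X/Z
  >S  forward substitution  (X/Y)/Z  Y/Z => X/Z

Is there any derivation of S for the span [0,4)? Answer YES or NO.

YES

[0,4] S   >
  [0,3] S/PP   >S
    [0,2] (S/NP)/PP   <
      [0,1] "chased" : S
      [1,2] "that" : ((S/NP)/PP)\S
    [2,3] "bone" : NP/PP
  [3,4] "plan" : PP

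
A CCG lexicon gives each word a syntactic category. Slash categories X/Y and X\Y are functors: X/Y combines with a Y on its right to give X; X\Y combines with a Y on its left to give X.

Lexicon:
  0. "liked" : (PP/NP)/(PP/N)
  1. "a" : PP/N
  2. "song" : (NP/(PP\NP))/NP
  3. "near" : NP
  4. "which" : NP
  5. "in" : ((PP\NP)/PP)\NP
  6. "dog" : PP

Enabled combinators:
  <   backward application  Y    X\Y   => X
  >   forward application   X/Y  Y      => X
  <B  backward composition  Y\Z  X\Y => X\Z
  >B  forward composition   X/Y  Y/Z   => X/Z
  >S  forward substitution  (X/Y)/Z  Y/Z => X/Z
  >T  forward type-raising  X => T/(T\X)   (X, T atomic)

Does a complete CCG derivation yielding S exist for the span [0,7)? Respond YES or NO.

NO

(PP/NP)/(PP/N) PP/N (NP/(PP\NP))/NP NP NP ((PP\NP)/PP)\NP PP
CKY chart[0,7] = {N/(N\PP), NP/(NP\PP), PP, PP/(NP\NP), PP/(PP\PP), S/(S\PP)}; S ∉ chart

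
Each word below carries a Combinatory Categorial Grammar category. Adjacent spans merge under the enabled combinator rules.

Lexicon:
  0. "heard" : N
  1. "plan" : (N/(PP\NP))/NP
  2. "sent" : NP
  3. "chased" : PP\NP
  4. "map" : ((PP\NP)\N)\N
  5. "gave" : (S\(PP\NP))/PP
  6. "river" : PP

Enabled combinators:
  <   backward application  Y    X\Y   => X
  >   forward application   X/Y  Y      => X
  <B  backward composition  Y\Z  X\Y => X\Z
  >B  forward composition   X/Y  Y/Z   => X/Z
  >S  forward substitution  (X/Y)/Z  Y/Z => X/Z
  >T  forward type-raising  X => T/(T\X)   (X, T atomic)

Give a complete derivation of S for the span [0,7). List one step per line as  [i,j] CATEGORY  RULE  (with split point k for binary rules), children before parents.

[0,1] N  lex  "heard"
[1,2] (N/(PP\NP))/NP  lex  "plan"
[2,3] NP  lex  "sent"
[1,3] N/(PP\NP)  >  k=2
[3,4] PP\NP  lex  "chased"
[1,4] N  >  k=3
[4,5] ((PP\NP)\N)\N  lex  "map"
[1,5] (PP\NP)\N  <  k=4
[0,5] PP\NP  <  k=1
[5,6] (S\(PP\NP))/PP  lex  "gave"
[6,7] PP  lex  "river"
[5,7] S\(PP\NP)  >  k=6
[0,7] S  <  k=5

[0,7] S   <
  [0,5] PP\NP   <
    [0,1] "heard" : N
    [1,5] (PP\NP)\N   <
      [1,4] N   >
        [1,3] N/(PP\NP)   >
          [1,2] "plan" : (N/(PP\NP))/NP
          [2,3] "sent" : NP
        [3,4] "chased" : PP\NP
      [4,5] "map" : ((PP\NP)\N)\N
  [5,7] S\(PP\NP)   >
    [5,6] "gave" : (S\(PP\NP))/PP
    [6,7] "river" : PP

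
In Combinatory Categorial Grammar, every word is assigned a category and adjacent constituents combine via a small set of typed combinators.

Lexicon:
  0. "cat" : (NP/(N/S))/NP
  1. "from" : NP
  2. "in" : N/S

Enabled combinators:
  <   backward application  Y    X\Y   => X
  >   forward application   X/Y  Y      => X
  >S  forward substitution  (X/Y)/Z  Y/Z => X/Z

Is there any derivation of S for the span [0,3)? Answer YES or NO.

NO

(NP/(N/S))/NP NP N/S
CKY chart[0,3] = {NP}; S ∉ chart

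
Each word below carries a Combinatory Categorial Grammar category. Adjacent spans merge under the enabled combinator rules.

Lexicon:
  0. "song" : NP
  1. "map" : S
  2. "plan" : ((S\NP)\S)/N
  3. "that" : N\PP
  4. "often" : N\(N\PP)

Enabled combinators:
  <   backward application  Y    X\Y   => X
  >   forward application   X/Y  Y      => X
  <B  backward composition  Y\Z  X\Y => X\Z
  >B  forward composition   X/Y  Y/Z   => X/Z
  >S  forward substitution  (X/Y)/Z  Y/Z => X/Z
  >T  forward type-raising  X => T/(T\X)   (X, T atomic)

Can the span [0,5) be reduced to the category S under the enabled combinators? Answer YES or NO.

[0,5] S   <
  [0,1] "song" : NP
  [1,5] S\NP   <
    [1,2] "map" : S
    [2,5] (S\NP)\S   >
      [2,3] "plan" : ((S\NP)\S)/N
      [3,5] N   <
        [3,4] "that" : N\PP
        [4,5] "often" : N\(N\PP)

YES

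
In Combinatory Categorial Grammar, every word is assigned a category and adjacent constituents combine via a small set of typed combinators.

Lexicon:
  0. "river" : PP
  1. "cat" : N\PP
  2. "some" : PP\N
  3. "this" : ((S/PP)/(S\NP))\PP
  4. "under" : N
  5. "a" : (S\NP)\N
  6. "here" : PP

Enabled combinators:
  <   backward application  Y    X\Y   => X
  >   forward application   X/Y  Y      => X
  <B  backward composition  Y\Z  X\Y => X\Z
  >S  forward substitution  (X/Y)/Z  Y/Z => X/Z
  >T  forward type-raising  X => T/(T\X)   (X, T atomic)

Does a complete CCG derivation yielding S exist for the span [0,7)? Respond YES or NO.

YES

[0,7] S   >
  [0,6] S/PP   >
    [0,4] (S/PP)/(S\NP)   <
      [0,3] PP   <
        [0,2] N   <
          [0,1] "river" : PP
          [1,2] "cat" : N\PP
        [2,3] "some" : PP\N
      [3,4] "this" : ((S/PP)/(S\NP))\PP
    [4,6] S\NP   <
      [4,5] "under" : N
      [5,6] "a" : (S\NP)\N
  [6,7] "here" : PP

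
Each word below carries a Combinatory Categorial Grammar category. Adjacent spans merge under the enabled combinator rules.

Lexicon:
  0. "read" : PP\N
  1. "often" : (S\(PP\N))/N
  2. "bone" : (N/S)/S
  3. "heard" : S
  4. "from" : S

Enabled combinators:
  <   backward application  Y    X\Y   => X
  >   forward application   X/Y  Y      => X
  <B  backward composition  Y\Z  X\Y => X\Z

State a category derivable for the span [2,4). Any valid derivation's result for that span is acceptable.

N/S

[0,5] S   <
  [0,1] "read" : PP\N
  [1,5] S\(PP\N)   >
    [1,2] "often" : (S\(PP\N))/N
    [2,5] N   >
      [2,4] N/S   >
        [2,3] "bone" : (N/S)/S
        [3,4] "heard" : S
      [4,5] "from" : S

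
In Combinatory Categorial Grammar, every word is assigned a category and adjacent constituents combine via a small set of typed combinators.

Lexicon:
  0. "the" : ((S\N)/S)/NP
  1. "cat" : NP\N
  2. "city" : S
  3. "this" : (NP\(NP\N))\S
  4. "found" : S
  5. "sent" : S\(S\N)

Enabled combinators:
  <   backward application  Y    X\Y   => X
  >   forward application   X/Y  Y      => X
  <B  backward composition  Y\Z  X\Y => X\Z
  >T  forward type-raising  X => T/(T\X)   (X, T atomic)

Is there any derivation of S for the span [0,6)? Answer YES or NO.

[0,6] S   <
  [0,5] S\N   >
    [0,4] (S\N)/S   >
      [0,1] "the" : ((S\N)/S)/NP
      [1,4] NP   <
        [1,2] "cat" : NP\N
        [2,4] NP\(NP\N)   <
          [2,3] "city" : S
          [3,4] "this" : (NP\(NP\N))\S
    [4,5] "found" : S
  [5,6] "sent" : S\(S\N)

YES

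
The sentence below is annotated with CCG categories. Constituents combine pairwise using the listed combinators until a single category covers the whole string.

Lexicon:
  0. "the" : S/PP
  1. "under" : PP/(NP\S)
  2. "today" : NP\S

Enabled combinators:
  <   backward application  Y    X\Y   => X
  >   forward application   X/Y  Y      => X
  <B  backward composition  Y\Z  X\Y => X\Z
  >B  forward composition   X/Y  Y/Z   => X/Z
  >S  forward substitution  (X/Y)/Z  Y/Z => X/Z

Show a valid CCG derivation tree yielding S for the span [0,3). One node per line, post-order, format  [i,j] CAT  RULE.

[0,3] S   >
  [0,1] "the" : S/PP
  [1,3] PP   >
    [1,2] "under" : PP/(NP\S)
    [2,3] "today" : NP\S

[0,1] S/PP  lex  "the"
[1,2] PP/(NP\S)  lex  "under"
[2,3] NP\S  lex  "today"
[1,3] PP  >  k=2
[0,3] S  >  k=1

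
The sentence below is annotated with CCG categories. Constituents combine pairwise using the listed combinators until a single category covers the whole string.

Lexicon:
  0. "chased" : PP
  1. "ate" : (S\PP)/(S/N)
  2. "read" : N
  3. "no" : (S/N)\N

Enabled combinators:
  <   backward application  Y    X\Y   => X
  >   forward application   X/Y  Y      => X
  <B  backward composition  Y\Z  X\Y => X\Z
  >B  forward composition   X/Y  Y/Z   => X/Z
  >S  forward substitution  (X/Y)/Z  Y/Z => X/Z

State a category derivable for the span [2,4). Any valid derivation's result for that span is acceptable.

[0,4] S   <
  [0,1] "chased" : PP
  [1,4] S\PP   >
    [1,2] "ate" : (S\PP)/(S/N)
    [2,4] S/N   <
      [2,3] "read" : N
      [3,4] "no" : (S/N)\N

S/N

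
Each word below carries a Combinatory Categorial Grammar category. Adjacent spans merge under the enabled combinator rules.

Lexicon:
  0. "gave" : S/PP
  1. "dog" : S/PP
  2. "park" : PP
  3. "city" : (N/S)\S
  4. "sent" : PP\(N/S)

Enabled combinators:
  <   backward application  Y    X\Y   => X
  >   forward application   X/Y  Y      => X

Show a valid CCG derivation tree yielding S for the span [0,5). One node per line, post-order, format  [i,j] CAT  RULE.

[0,5] S   >
  [0,1] "gave" : S/PP
  [1,5] PP   <
    [1,4] N/S   <
      [1,3] S   >
        [1,2] "dog" : S/PP
        [2,3] "park" : PP
      [3,4] "city" : (N/S)\S
    [4,5] "sent" : PP\(N/S)

[0,1] S/PP  lex  "gave"
[1,2] S/PP  lex  "dog"
[2,3] PP  lex  "park"
[1,3] S  >  k=2
[3,4] (N/S)\S  lex  "city"
[1,4] N/S  <  k=3
[4,5] PP\(N/S)  lex  "sent"
[1,5] PP  <  k=4
[0,5] S  >  k=1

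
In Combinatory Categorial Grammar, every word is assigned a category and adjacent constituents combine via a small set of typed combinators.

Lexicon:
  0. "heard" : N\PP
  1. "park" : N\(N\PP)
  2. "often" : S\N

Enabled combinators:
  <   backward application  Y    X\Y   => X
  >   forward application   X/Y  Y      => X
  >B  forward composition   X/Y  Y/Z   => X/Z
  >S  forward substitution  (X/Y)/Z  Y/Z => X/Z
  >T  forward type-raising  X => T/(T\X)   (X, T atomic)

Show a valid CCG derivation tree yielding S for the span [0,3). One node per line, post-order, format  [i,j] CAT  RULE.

[0,3] S   <
  [0,2] N   <
    [0,1] "heard" : N\PP
    [1,2] "park" : N\(N\PP)
  [2,3] "often" : S\N

[0,1] N\PP  lex  "heard"
[1,2] N\(N\PP)  lex  "park"
[0,2] N  <  k=1
[2,3] S\N  lex  "often"
[0,3] S  <  k=2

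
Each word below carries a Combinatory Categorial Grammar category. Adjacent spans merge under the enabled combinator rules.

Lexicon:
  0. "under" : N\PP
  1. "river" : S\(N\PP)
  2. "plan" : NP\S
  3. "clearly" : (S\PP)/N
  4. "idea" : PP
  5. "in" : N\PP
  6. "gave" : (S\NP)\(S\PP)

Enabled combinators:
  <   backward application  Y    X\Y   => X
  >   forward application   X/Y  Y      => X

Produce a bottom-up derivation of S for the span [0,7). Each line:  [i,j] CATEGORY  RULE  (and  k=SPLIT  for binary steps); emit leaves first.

[0,7] S   <
  [0,3] NP   <
    [0,2] S   <
      [0,1] "under" : N\PP
      [1,2] "river" : S\(N\PP)
    [2,3] "plan" : NP\S
  [3,7] S\NP   <
    [3,6] S\PP   >
      [3,4] "clearly" : (S\PP)/N
      [4,6] N   <
        [4,5] "idea" : PP
        [5,6] "in" : N\PP
    [6,7] "gave" : (S\NP)\(S\PP)

[0,1] N\PP  lex  "under"
[1,2] S\(N\PP)  lex  "river"
[0,2] S  <  k=1
[2,3] NP\S  lex  "plan"
[0,3] NP  <  k=2
[3,4] (S\PP)/N  lex  "clearly"
[4,5] PP  lex  "idea"
[5,6] N\PP  lex  "in"
[4,6] N  <  k=5
[3,6] S\PP  >  k=4
[6,7] (S\NP)\(S\PP)  lex  "gave"
[3,7] S\NP  <  k=6
[0,7] S  <  k=3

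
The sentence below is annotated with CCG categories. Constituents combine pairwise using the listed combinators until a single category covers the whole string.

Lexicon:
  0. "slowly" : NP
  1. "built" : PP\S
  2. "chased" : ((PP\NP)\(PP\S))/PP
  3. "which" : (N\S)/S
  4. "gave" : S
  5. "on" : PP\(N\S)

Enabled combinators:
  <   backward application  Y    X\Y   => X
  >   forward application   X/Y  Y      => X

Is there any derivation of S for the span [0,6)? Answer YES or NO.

NO

NP PP\S ((PP\NP)\(PP\S))/PP (N\S)/S S PP\(N\S)
CKY chart[0,6] = {PP}; S ∉ chart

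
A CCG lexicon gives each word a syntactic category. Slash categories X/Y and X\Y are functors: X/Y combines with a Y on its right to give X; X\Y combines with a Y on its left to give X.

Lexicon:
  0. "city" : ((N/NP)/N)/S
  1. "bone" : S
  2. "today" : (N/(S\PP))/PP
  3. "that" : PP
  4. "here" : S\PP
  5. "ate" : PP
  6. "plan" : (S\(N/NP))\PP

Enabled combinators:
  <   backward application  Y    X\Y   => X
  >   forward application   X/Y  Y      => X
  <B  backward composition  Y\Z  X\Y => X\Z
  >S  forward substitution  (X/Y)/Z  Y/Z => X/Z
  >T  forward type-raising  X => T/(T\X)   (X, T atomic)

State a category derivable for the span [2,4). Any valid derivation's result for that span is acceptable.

N/(S\PP)

[0,7] S   <
  [0,5] N/NP   >
    [0,2] (N/NP)/N   >
      [0,1] "city" : ((N/NP)/N)/S
      [1,2] "bone" : S
    [2,5] N   >
      [2,4] N/(S\PP)   >
        [2,3] "today" : (N/(S\PP))/PP
        [3,4] "that" : PP
      [4,5] "here" : S\PP
  [5,7] S\(N/NP)   <
    [5,6] "ate" : PP
    [6,7] "plan" : (S\(N/NP))\PP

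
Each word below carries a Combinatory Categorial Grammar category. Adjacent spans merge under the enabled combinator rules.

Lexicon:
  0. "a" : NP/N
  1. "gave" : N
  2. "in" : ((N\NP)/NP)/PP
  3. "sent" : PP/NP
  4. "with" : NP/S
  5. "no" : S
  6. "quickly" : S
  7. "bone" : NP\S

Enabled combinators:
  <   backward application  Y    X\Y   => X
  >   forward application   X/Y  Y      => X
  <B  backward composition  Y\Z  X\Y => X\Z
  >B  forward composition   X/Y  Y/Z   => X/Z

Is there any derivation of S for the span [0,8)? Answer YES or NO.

NO

NP/N N ((N\NP)/NP)/PP PP/NP NP/S S S NP\S
CKY chart[0,8] = {N}; S ∉ chart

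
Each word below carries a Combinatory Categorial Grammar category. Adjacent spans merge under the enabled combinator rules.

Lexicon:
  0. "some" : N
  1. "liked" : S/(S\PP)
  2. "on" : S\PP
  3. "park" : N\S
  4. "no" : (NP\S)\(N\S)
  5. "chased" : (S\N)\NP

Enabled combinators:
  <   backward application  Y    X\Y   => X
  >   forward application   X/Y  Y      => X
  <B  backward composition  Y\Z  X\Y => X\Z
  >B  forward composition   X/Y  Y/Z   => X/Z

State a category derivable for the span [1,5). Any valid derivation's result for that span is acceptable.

NP

[0,6] S   <
  [0,1] "some" : N
  [1,6] S\N   <
    [1,5] NP   <
      [1,3] S   >
        [1,2] "liked" : S/(S\PP)
        [2,3] "on" : S\PP
      [3,5] NP\S   <
        [3,4] "park" : N\S
        [4,5] "no" : (NP\S)\(N\S)
    [5,6] "chased" : (S\N)\NP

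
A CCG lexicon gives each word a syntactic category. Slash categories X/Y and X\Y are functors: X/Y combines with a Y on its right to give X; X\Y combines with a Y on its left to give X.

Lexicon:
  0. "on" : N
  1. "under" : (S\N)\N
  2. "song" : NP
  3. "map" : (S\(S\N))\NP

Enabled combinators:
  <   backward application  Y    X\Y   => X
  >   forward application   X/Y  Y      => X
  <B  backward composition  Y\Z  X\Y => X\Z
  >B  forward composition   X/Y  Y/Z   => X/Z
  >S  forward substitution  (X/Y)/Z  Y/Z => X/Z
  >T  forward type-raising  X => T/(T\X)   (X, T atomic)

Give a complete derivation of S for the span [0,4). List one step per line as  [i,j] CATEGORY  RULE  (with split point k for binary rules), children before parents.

[0,4] S   <
  [0,2] S\N   <
    [0,1] "on" : N
    [1,2] "under" : (S\N)\N
  [2,4] S\(S\N)   <
    [2,3] "song" : NP
    [3,4] "map" : (S\(S\N))\NP

[0,1] N  lex  "on"
[1,2] (S\N)\N  lex  "under"
[0,2] S\N  <  k=1
[2,3] NP  lex  "song"
[3,4] (S\(S\N))\NP  lex  "map"
[2,4] S\(S\N)  <  k=3
[0,4] S  <  k=2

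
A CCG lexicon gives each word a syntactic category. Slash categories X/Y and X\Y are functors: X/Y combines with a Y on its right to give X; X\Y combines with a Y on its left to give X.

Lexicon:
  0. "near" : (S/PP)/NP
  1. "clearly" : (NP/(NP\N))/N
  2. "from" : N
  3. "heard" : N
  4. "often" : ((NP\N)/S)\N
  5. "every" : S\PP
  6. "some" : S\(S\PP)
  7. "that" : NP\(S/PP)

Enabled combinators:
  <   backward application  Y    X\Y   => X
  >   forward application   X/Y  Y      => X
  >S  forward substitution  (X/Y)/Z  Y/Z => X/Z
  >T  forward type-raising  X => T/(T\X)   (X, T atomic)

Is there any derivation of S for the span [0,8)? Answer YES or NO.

(S/PP)/NP (NP/(NP\N))/N N N ((NP\N)/S)\N S\PP S\(S\PP) NP\(S/PP)
CKY chart[0,8] = {N/(N\NP), NP, NP/(NP\NP), PP/(PP\NP), S/(S\NP)}; S ∉ chart

NO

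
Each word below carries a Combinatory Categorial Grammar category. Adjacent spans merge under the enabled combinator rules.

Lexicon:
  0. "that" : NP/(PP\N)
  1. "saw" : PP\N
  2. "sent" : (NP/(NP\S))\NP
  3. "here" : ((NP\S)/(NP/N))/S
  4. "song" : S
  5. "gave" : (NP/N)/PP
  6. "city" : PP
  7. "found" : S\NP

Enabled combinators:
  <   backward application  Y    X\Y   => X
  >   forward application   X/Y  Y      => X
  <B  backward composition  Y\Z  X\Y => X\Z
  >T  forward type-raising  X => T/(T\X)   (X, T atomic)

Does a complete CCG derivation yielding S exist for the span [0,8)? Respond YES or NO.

YES

[0,8] S   <
  [0,7] NP   >
    [0,3] NP/(NP\S)   <
      [0,2] NP   >
        [0,1] "that" : NP/(PP\N)
        [1,2] "saw" : PP\N
      [2,3] "sent" : (NP/(NP\S))\NP
    [3,7] NP\S   >
      [3,5] (NP\S)/(NP/N)   >
        [3,4] "here" : ((NP\S)/(NP/N))/S
        [4,5] "song" : S
      [5,7] NP/N   >
        [5,6] "gave" : (NP/N)/PP
        [6,7] "city" : PP
  [7,8] "found" : S\NP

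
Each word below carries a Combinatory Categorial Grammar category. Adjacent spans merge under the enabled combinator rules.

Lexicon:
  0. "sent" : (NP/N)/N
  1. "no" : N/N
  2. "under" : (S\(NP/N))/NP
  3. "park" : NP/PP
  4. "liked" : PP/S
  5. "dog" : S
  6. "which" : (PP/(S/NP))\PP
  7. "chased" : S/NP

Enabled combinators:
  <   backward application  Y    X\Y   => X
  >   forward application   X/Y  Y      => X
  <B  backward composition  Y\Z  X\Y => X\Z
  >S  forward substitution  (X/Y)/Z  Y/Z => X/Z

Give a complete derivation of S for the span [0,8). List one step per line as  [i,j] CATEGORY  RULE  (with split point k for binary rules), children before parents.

[0,8] S   <
  [0,2] NP/N   >S
    [0,1] "sent" : (NP/N)/N
    [1,2] "no" : N/N
  [2,8] S\(NP/N)   >
    [2,3] "under" : (S\(NP/N))/NP
    [3,8] NP   >
      [3,4] "park" : NP/PP
      [4,8] PP   >
        [4,7] PP/(S/NP)   <
          [4,6] PP   >
            [4,5] "liked" : PP/S
            [5,6] "dog" : S
          [6,7] "which" : (PP/(S/NP))\PP
        [7,8] "chased" : S/NP

[0,1] (NP/N)/N  lex  "sent"
[1,2] N/N  lex  "no"
[0,2] NP/N  >S  k=1
[2,3] (S\(NP/N))/NP  lex  "under"
[3,4] NP/PP  lex  "park"
[4,5] PP/S  lex  "liked"
[5,6] S  lex  "dog"
[4,6] PP  >  k=5
[6,7] (PP/(S/NP))\PP  lex  "which"
[4,7] PP/(S/NP)  <  k=6
[7,8] S/NP  lex  "chased"
[4,8] PP  >  k=7
[3,8] NP  >  k=4
[2,8] S\(NP/N)  >  k=3
[0,8] S  <  k=2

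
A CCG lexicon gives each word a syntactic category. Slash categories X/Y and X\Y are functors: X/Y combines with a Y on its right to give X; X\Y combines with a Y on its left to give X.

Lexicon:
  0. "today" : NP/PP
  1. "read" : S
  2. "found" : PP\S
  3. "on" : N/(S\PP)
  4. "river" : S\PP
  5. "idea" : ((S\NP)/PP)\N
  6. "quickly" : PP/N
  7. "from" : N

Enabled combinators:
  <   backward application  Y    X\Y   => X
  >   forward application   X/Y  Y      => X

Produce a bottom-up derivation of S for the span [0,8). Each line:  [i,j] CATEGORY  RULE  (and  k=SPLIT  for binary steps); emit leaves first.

[0,1] NP/PP  lex  "today"
[1,2] S  lex  "read"
[2,3] PP\S  lex  "found"
[1,3] PP  <  k=2
[0,3] NP  >  k=1
[3,4] N/(S\PP)  lex  "on"
[4,5] S\PP  lex  "river"
[3,5] N  >  k=4
[5,6] ((S\NP)/PP)\N  lex  "idea"
[3,6] (S\NP)/PP  <  k=5
[6,7] PP/N  lex  "quickly"
[7,8] N  lex  "from"
[6,8] PP  >  k=7
[3,8] S\NP  >  k=6
[0,8] S  <  k=3

[0,8] S   <
  [0,3] NP   >
    [0,1] "today" : NP/PP
    [1,3] PP   <
      [1,2] "read" : S
      [2,3] "found" : PP\S
  [3,8] S\NP   >
    [3,6] (S\NP)/PP   <
      [3,5] N   >
        [3,4] "on" : N/(S\PP)
        [4,5] "river" : S\PP
      [5,6] "idea" : ((S\NP)/PP)\N
    [6,8] PP   >
      [6,7] "quickly" : PP/N
      [7,8] "from" : N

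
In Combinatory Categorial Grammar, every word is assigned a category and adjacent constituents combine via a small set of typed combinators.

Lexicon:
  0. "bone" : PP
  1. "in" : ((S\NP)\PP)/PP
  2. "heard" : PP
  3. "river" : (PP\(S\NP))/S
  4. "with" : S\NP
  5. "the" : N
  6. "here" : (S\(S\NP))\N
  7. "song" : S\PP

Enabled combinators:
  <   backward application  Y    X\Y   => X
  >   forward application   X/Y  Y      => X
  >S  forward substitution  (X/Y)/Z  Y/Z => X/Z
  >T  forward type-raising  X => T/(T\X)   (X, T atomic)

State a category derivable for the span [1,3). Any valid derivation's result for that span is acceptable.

[0,8] S   <
  [0,7] PP   <
    [0,3] S\NP   <
      [0,1] "bone" : PP
      [1,3] (S\NP)\PP   >
        [1,2] "in" : ((S\NP)\PP)/PP
        [2,3] "heard" : PP
    [3,7] PP\(S\NP)   >
      [3,4] "river" : (PP\(S\NP))/S
      [4,7] S   <
        [4,5] "with" : S\NP
        [5,7] S\(S\NP)   <
          [5,6] "the" : N
          [6,7] "here" : (S\(S\NP))\N
  [7,8] "song" : S\PP

(S\NP)\PP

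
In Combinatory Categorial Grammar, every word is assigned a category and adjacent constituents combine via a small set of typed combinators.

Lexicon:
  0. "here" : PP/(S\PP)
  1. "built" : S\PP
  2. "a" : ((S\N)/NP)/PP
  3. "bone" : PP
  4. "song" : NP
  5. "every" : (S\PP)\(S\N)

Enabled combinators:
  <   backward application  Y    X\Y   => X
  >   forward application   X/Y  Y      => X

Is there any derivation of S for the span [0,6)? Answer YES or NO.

YES

[0,6] S   <
  [0,2] PP   >
    [0,1] "here" : PP/(S\PP)
    [1,2] "built" : S\PP
  [2,6] S\PP   <
    [2,5] S\N   >
      [2,4] (S\N)/NP   >
        [2,3] "a" : ((S\N)/NP)/PP
        [3,4] "bone" : PP
      [4,5] "song" : NP
    [5,6] "every" : (S\PP)\(S\N)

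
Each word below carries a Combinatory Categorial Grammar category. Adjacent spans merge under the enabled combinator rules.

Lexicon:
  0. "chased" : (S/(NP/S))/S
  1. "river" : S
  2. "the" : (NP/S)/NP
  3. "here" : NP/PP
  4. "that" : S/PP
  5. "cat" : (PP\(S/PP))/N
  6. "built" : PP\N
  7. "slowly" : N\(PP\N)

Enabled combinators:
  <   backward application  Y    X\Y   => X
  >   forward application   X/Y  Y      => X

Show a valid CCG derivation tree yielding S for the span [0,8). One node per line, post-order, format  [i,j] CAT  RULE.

[0,1] (S/(NP/S))/S  lex  "chased"
[1,2] S  lex  "river"
[0,2] S/(NP/S)  >  k=1
[2,3] (NP/S)/NP  lex  "the"
[3,4] NP/PP  lex  "here"
[4,5] S/PP  lex  "that"
[5,6] (PP\(S/PP))/N  lex  "cat"
[6,7] PP\N  lex  "built"
[7,8] N\(PP\N)  lex  "slowly"
[6,8] N  <  k=7
[5,8] PP\(S/PP)  >  k=6
[4,8] PP  <  k=5
[3,8] NP  >  k=4
[2,8] NP/S  >  k=3
[0,8] S  >  k=2

[0,8] S   >
  [0,2] S/(NP/S)   >
    [0,1] "chased" : (S/(NP/S))/S
    [1,2] "river" : S
  [2,8] NP/S   >
    [2,3] "the" : (NP/S)/NP
    [3,8] NP   >
      [3,4] "here" : NP/PP
      [4,8] PP   <
        [4,5] "that" : S/PP
        [5,8] PP\(S/PP)   >
          [5,6] "cat" : (PP\(S/PP))/N
          [6,8] N   <
            [6,7] "built" : PP\N
            [7,8] "slowly" : N\(PP\N)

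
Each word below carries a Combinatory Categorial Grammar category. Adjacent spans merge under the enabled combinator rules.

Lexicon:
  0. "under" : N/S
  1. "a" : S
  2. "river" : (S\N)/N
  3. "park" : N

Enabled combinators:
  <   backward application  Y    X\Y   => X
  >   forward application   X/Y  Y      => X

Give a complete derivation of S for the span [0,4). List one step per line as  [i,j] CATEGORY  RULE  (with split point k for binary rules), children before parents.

[0,1] N/S  lex  "under"
[1,2] S  lex  "a"
[0,2] N  >  k=1
[2,3] (S\N)/N  lex  "river"
[3,4] N  lex  "park"
[2,4] S\N  >  k=3
[0,4] S  <  k=2

[0,4] S   <
  [0,2] N   >
    [0,1] "under" : N/S
    [1,2] "a" : S
  [2,4] S\N   >
    [2,3] "river" : (S\N)/N
    [3,4] "park" : N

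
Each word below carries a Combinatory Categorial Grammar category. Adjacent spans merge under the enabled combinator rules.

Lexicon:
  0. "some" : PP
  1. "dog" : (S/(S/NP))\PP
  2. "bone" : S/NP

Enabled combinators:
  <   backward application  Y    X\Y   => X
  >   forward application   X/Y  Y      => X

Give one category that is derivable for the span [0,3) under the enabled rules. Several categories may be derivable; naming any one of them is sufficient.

S

[0,3] S   >
  [0,2] S/(S/NP)   <
    [0,1] "some" : PP
    [1,2] "dog" : (S/(S/NP))\PP
  [2,3] "bone" : S/NP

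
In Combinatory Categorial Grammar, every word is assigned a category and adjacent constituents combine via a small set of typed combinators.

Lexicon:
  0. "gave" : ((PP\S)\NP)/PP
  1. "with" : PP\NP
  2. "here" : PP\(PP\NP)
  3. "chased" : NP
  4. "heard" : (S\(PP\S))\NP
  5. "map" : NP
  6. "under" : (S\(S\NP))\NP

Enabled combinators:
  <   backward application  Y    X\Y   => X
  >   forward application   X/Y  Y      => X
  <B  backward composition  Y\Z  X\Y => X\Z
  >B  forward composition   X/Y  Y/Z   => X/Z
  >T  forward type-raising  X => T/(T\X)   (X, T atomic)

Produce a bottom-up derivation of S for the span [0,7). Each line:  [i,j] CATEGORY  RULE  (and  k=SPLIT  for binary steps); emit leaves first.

[0,7] S   <
  [0,5] S\NP   <B
    [0,3] (PP\S)\NP   >
      [0,1] "gave" : ((PP\S)\NP)/PP
      [1,3] PP   <
        [1,2] "with" : PP\NP
        [2,3] "here" : PP\(PP\NP)
    [3,5] S\(PP\S)   <
      [3,4] "chased" : NP
      [4,5] "heard" : (S\(PP\S))\NP
  [5,7] S\(S\NP)   <
    [5,6] "map" : NP
    [6,7] "under" : (S\(S\NP))\NP

[0,1] ((PP\S)\NP)/PP  lex  "gave"
[1,2] PP\NP  lex  "with"
[2,3] PP\(PP\NP)  lex  "here"
[1,3] PP  <  k=2
[0,3] (PP\S)\NP  >  k=1
[3,4] NP  lex  "chased"
[4,5] (S\(PP\S))\NP  lex  "heard"
[3,5] S\(PP\S)  <  k=4
[0,5] S\NP  <B  k=3
[5,6] NP  lex  "map"
[6,7] (S\(S\NP))\NP  lex  "under"
[5,7] S\(S\NP)  <  k=6
[0,7] S  <  k=5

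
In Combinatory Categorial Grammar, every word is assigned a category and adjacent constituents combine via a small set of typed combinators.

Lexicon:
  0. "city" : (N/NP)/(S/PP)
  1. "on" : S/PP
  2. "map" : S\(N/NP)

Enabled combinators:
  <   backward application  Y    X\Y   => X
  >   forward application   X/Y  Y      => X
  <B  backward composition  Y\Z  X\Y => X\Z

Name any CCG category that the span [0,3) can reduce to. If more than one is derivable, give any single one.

S

[0,3] S   <
  [0,2] N/NP   >
    [0,1] "city" : (N/NP)/(S/PP)
    [1,2] "on" : S/PP
  [2,3] "map" : S\(N/NP)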